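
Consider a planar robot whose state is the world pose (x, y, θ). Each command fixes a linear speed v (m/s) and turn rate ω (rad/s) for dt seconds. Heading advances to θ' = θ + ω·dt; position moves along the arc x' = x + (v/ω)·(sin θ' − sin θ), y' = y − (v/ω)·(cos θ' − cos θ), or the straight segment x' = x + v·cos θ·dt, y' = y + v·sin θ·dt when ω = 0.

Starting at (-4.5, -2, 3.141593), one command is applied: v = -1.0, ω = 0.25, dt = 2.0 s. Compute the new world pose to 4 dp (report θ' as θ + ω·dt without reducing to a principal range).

(-2.5823, -1.5103, 3.6416)

θ' = 3.1416 + 0.25·2.0 = 3.6416
R = v/ω = -1.0/0.25 = -4.0000
x' = -4.5 + -4.0000·(sin 3.6416 − sin 3.1416) = -2.5823
y' = -2 − -4.0000·(cos 3.6416 − cos 3.1416) = -1.5103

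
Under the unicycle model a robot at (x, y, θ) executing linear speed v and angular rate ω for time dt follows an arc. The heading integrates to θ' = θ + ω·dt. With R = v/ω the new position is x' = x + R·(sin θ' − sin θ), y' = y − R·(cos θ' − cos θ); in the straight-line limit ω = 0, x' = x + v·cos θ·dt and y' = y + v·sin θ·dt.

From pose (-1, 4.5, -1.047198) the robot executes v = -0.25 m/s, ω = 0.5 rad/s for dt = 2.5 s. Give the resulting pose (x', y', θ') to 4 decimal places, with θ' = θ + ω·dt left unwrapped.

θ' = -1.0472 + 0.5·2.5 = 0.2028
R = v/ω = -0.25/0.5 = -0.5000
x' = -1 + -0.5000·(sin 0.2028 − sin -1.0472) = -1.5337
y' = 4.5 − -0.5000·(cos 0.2028 − cos -1.0472) = 4.7398

(-1.5337, 4.7398, 0.2028)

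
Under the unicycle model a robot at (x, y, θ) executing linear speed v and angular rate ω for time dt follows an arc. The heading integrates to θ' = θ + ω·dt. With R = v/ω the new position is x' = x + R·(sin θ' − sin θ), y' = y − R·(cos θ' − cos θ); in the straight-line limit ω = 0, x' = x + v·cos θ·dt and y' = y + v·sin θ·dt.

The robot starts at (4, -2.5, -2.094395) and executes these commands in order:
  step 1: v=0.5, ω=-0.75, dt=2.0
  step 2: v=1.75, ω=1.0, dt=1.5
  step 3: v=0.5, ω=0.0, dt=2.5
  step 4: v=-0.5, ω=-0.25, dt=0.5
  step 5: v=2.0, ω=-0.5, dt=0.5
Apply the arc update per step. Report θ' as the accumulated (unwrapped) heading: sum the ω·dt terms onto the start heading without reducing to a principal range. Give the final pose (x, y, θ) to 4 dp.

step 1: θ'=-3.5944 (R=-0.6667) → pose (3.1310, -2.7661, -3.5944)
step 2: θ'=-2.0944 (R=1.7500) → pose (0.8498, -3.4648, -2.0944)
step 3: θ'=-2.0944 (straight) → pose (0.2248, -4.5473, -2.0944)
step 4: θ'=-2.2194 (R=2.0000) → pose (0.3630, -4.3392, -2.2194)
step 5: θ'=-2.4694 (R=-4.0000) → pose (-0.3339, -5.0527, -2.4694)

(-0.3339, -5.0527, -2.4694)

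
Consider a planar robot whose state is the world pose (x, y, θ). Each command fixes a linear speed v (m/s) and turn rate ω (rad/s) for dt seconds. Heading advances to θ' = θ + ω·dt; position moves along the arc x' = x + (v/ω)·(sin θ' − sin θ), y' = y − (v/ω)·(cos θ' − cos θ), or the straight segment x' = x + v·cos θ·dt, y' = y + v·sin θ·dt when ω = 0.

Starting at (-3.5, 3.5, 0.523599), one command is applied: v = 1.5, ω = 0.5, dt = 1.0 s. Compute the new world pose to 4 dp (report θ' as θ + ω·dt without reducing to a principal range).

(-2.4380, 4.5372, 1.0236)

θ' = 0.5236 + 0.5·1.0 = 1.0236
R = v/ω = 1.5/0.5 = 3.0000
x' = -3.5 + 3.0000·(sin 1.0236 − sin 0.5236) = -2.4380
y' = 3.5 − 3.0000·(cos 1.0236 − cos 0.5236) = 4.5372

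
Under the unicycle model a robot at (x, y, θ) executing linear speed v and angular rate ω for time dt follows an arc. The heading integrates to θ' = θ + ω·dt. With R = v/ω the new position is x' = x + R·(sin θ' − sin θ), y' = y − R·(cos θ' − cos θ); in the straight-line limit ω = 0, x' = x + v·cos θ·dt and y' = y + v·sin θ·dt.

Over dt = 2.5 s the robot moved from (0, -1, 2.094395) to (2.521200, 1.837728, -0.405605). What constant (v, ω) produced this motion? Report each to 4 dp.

v = 2.0000, ω = -1.0000

Δθ = -0.405605 − 2.094395 = -2.500000
ω = Δθ/dt = -2.500000/2.5 = -1.0000
R = −Δy/(cos θ' − cos θ) = -2.0000
v = R·ω = -2.0000·-1.0000 = 2.0000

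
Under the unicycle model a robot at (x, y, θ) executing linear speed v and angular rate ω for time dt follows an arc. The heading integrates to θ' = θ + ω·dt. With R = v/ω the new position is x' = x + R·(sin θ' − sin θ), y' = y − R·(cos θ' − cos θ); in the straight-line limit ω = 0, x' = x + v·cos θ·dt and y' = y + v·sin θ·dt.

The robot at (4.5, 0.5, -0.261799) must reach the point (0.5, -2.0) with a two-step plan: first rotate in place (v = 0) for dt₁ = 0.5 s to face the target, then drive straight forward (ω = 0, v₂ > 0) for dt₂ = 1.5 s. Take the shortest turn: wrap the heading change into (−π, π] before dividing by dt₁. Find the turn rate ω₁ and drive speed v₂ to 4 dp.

ω₁ = -4.6424, v₂ = 3.1447

heading to target = atan2(-2−0.5, 0.5−4.5) = -2.5830
Δθ = wrap(-2.5830 − -0.2618) = -2.3212; ω₁ = Δθ/dt₁ = -4.6424
distance = √((0.5−4.5)² + (-2−0.5)²) = 4.7170; v₂ = distance/dt₂ = 3.1447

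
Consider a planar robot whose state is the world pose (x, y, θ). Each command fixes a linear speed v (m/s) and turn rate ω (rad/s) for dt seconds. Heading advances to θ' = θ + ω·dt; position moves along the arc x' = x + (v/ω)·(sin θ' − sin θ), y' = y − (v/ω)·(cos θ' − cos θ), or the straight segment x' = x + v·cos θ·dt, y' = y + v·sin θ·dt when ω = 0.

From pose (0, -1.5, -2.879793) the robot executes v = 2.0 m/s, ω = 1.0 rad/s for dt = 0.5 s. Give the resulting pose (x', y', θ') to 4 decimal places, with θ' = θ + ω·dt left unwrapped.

θ' = -2.8798 + 1.0·0.5 = -2.3798
R = v/ω = 2.0/1.0 = 2.0000
x' = 0 + 2.0000·(sin -2.3798 − sin -2.8798) = -0.8628
y' = -1.5 − 2.0000·(cos -2.3798 − cos -2.8798) = -1.9847

(-0.8628, -1.9847, -2.3798)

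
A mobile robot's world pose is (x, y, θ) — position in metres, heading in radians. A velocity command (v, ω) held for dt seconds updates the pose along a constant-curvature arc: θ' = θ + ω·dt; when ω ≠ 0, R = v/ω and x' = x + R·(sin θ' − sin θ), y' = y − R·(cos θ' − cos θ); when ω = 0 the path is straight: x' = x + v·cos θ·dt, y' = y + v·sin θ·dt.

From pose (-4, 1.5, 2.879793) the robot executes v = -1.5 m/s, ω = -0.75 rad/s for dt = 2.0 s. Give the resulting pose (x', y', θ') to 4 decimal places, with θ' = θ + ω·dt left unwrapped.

θ' = 2.8798 + -0.75·2.0 = 1.3798
R = v/ω = -1.5/-0.75 = 2.0000
x' = -4 + 2.0000·(sin 1.3798 − sin 2.8798) = -2.5540
y' = 1.5 − 2.0000·(cos 1.3798 − cos 2.8798) = -0.8115

(-2.5540, -0.8115, 1.3798)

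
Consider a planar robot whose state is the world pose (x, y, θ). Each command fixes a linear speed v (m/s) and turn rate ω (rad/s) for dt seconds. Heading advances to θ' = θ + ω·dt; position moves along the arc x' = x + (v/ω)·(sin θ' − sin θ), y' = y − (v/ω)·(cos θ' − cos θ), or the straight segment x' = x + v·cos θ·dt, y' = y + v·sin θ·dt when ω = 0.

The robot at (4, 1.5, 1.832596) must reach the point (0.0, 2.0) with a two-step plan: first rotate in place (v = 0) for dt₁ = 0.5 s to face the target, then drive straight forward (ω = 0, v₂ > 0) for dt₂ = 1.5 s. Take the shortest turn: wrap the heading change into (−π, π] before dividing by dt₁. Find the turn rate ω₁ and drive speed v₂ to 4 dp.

ω₁ = 2.3693, v₂ = 2.6874

heading to target = atan2(2−1.5, 0−4) = 3.0172
Δθ = wrap(3.0172 − 1.8326) = 1.1846; ω₁ = Δθ/dt₁ = 2.3693
distance = √((0−4)² + (2−1.5)²) = 4.0311; v₂ = distance/dt₂ = 2.6874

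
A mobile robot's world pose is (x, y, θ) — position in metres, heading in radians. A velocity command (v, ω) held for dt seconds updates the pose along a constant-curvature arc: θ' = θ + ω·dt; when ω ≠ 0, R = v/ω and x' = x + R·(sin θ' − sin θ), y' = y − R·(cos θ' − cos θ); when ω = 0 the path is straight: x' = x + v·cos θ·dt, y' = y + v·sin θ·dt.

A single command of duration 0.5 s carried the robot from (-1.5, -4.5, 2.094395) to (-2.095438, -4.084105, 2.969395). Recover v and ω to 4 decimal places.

Δθ = 2.969395 − 2.094395 = 0.875000
ω = Δθ/dt = 0.875000/0.5 = 1.7500
R = Δx/(sin θ' − sin θ) = 0.8571
v = R·ω = 0.8571·1.7500 = 1.5000

v = 1.5000, ω = 1.7500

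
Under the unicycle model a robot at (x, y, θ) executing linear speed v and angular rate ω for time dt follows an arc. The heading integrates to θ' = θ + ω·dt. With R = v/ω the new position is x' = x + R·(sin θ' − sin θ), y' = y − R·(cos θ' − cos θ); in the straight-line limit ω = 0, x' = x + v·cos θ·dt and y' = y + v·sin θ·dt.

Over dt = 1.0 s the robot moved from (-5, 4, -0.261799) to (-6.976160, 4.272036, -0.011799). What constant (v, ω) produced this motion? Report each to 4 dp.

v = -2.0000, ω = 0.2500

Δθ = -0.011799 − -0.261799 = 0.250000
ω = Δθ/dt = 0.250000/1.0 = 0.2500
R = Δx/(sin θ' − sin θ) = -8.0000
v = R·ω = -8.0000·0.2500 = -2.0000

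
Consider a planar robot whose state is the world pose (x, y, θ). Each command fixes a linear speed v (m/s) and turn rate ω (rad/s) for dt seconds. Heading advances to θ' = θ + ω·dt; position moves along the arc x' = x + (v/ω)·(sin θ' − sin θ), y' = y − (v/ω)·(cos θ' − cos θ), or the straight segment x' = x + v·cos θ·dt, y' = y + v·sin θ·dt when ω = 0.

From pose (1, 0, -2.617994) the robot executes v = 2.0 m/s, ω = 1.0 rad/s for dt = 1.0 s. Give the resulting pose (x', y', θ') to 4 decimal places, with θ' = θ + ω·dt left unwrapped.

(0.0022, -1.6377, -1.6180)

θ' = -2.6180 + 1.0·1.0 = -1.6180
R = v/ω = 2.0/1.0 = 2.0000
x' = 1 + 2.0000·(sin -1.6180 − sin -2.6180) = 0.0022
y' = 0 − 2.0000·(cos -1.6180 − cos -2.6180) = -1.6377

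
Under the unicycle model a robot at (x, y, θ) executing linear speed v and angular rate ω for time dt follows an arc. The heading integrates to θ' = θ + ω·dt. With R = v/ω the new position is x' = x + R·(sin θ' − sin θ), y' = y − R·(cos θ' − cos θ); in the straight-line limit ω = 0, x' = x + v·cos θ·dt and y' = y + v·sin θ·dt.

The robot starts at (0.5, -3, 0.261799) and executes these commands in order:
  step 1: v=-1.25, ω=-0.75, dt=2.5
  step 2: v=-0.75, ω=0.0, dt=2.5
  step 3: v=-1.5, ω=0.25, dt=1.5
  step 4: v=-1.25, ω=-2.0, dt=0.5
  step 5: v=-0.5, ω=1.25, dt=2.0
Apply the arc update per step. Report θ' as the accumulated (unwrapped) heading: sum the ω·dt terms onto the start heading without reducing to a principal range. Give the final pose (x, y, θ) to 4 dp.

(-2.1583, 3.9920, 0.2618)

step 1: θ'=-1.6132 (R=1.6667) → pose (-1.5965, -1.3195, -1.6132)
step 2: θ'=-1.6132 (straight) → pose (-1.5170, 0.5538, -1.6132)
step 3: θ'=-1.2382 (R=-6.0000) → pose (-1.8405, 2.7672, -1.2382)
step 4: θ'=-2.2382 (R=0.6250) → pose (-1.7406, 3.3581, -2.2382)
step 5: θ'=0.2618 (R=-0.4000) → pose (-2.1583, 3.9920, 0.2618)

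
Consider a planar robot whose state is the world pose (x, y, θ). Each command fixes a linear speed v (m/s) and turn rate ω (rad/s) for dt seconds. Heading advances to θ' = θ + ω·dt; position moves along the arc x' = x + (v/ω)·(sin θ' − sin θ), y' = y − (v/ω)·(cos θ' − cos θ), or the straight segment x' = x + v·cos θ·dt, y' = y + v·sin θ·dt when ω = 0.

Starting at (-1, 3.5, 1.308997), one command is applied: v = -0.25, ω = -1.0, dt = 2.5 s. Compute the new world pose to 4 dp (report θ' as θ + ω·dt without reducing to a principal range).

(-1.4737, 3.4720, -1.1910)

θ' = 1.3090 + -1.0·2.5 = -1.1910
R = v/ω = -0.25/-1.0 = 0.2500
x' = -1 + 0.2500·(sin -1.1910 − sin 1.3090) = -1.4737
y' = 3.5 − 0.2500·(cos -1.1910 − cos 1.3090) = 3.4720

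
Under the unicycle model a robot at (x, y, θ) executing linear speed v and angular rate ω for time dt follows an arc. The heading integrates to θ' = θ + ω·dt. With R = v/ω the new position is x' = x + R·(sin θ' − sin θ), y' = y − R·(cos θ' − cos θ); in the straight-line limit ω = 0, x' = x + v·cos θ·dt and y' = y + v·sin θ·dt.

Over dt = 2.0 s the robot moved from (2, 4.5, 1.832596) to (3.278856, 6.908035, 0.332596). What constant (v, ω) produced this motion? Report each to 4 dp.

Δθ = 0.332596 − 1.832596 = -1.500000
ω = Δθ/dt = -1.500000/2.0 = -0.7500
R = −Δy/(cos θ' − cos θ) = -2.0000
v = R·ω = -2.0000·-0.7500 = 1.5000

v = 1.5000, ω = -0.7500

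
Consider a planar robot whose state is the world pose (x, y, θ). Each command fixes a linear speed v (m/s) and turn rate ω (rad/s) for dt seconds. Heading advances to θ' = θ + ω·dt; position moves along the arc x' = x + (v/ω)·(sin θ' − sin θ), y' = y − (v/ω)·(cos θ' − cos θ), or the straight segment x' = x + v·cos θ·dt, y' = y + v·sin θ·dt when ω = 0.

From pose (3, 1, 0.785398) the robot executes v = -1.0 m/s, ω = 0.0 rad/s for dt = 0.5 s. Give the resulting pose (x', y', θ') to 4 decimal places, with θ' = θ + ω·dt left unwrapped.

θ' = 0.7854 + 0.0·0.5 = 0.7854
ω = 0 → straight: x' = 3 + -1.0·cos(0.7854)·0.5 = 2.6464
y' = 1 + -1.0·sin(0.7854)·0.5 = 0.6464

(2.6464, 0.6464, 0.7854)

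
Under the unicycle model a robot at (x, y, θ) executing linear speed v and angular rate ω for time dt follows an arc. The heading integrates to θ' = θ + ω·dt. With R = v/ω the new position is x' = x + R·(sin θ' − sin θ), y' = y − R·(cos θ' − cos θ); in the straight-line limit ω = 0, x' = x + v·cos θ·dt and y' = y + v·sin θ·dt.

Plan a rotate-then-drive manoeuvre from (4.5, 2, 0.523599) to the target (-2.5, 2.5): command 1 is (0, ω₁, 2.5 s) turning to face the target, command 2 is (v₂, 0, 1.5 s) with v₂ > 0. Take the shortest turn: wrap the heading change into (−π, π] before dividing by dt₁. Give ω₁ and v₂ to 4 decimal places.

ω₁ = 1.0187, v₂ = 4.6786

heading to target = atan2(2.5−2, -2.5−4.5) = 3.0703
Δθ = wrap(3.0703 − 0.5236) = 2.5467; ω₁ = Δθ/dt₁ = 1.0187
distance = √((-2.5−4.5)² + (2.5−2)²) = 7.0178; v₂ = distance/dt₂ = 4.6786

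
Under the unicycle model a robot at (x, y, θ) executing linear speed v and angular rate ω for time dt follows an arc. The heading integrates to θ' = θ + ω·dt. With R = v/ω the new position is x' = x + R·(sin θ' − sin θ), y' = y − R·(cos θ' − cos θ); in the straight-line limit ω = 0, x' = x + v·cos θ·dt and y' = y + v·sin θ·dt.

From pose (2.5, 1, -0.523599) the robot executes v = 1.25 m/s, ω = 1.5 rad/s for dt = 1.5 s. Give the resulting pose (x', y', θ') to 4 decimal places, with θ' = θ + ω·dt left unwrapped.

θ' = -0.5236 + 1.5·1.5 = 1.7264
R = v/ω = 1.25/1.5 = 0.8333
x' = 2.5 + 0.8333·(sin 1.7264 − sin -0.5236) = 3.7399
y' = 1 − 0.8333·(cos 1.7264 − cos -0.5236) = 1.8508

(3.7399, 1.8508, 1.7264)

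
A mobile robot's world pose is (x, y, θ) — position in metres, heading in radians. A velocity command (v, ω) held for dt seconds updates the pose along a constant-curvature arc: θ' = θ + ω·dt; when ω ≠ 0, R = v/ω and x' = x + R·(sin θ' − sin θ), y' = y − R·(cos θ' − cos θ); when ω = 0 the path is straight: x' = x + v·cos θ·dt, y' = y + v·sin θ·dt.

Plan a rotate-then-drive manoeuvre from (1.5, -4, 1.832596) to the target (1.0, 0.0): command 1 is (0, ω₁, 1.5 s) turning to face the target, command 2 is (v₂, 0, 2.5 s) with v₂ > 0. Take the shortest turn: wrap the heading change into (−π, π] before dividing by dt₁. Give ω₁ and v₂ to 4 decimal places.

ω₁ = -0.0916, v₂ = 1.6125

heading to target = atan2(0−-4, 1−1.5) = 1.6952
Δθ = wrap(1.6952 − 1.8326) = -0.1374; ω₁ = Δθ/dt₁ = -0.0916
distance = √((1−1.5)² + (0−-4)²) = 4.0311; v₂ = distance/dt₂ = 1.6125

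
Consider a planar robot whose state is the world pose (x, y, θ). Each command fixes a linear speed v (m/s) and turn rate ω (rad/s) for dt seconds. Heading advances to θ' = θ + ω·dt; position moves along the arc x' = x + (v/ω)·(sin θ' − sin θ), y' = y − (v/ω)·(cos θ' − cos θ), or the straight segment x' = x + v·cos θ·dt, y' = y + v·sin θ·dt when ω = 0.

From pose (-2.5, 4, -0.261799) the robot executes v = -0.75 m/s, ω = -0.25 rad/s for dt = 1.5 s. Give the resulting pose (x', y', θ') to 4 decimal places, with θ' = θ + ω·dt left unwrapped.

(-3.5074, 4.4858, -0.6368)

θ' = -0.2618 + -0.25·1.5 = -0.6368
R = v/ω = -0.75/-0.25 = 3.0000
x' = -2.5 + 3.0000·(sin -0.6368 − sin -0.2618) = -3.5074
y' = 4 − 3.0000·(cos -0.6368 − cos -0.2618) = 4.4858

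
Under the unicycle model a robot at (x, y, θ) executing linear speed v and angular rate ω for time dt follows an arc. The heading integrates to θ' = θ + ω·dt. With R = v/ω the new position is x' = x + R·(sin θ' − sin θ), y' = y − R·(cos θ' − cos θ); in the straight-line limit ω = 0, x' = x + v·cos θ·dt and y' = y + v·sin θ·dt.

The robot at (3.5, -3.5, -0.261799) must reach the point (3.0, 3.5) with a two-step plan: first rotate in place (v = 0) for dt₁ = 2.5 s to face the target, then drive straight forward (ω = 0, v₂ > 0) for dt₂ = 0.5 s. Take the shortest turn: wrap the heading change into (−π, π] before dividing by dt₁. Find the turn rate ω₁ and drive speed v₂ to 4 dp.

heading to target = atan2(3.5−-3.5, 3−3.5) = 1.6421
Δθ = wrap(1.6421 − -0.2618) = 1.9039; ω₁ = Δθ/dt₁ = 0.7616
distance = √((3−3.5)² + (3.5−-3.5)²) = 7.0178; v₂ = distance/dt₂ = 14.0357

ω₁ = 0.7616, v₂ = 14.0357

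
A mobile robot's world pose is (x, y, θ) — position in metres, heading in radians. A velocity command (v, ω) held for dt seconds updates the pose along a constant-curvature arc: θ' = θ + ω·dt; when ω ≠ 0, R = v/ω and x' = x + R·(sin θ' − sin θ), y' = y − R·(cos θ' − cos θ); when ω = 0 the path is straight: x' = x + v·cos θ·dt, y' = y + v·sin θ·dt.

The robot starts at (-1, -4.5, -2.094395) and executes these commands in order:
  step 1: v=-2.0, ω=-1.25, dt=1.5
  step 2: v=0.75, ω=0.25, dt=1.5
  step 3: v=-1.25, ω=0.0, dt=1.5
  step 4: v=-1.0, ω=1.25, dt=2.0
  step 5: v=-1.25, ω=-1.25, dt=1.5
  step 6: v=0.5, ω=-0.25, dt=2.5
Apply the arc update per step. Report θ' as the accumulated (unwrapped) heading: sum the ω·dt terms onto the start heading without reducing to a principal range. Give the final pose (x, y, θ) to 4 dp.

step 1: θ'=-3.9694 (R=1.6000) → pose (1.5640, -4.2176, -3.9694)
step 2: θ'=-3.5944 (R=3.0000) → pose (0.6671, -3.5494, -3.5944)
step 3: θ'=-3.5944 (straight) → pose (2.3531, -4.3697, -3.5944)
step 4: θ'=-1.0944 (R=-0.8000) → pose (3.4140, -3.2835, -1.0944)
step 5: θ'=-2.9694 (R=1.0000) → pose (4.1313, -1.8397, -2.9694)
step 6: θ'=-3.5944 (R=-2.0000) → pose (2.9137, -1.6677, -3.5944)

(2.9137, -1.6677, -3.5944)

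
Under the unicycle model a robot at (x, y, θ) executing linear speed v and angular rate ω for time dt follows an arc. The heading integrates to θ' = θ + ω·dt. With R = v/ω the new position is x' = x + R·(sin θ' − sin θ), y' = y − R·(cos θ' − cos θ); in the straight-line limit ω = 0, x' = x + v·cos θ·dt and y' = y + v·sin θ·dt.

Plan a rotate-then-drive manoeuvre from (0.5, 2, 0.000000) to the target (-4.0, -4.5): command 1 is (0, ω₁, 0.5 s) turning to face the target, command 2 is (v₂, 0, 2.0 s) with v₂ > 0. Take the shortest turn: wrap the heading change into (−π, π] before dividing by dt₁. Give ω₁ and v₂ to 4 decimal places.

heading to target = atan2(-4.5−2, -4−0.5) = -2.1763
Δθ = wrap(-2.1763 − 0.0000) = -2.1763; ω₁ = Δθ/dt₁ = -4.3527
distance = √((-4−0.5)² + (-4.5−2)²) = 7.9057; v₂ = distance/dt₂ = 3.9528

ω₁ = -4.3527, v₂ = 3.9528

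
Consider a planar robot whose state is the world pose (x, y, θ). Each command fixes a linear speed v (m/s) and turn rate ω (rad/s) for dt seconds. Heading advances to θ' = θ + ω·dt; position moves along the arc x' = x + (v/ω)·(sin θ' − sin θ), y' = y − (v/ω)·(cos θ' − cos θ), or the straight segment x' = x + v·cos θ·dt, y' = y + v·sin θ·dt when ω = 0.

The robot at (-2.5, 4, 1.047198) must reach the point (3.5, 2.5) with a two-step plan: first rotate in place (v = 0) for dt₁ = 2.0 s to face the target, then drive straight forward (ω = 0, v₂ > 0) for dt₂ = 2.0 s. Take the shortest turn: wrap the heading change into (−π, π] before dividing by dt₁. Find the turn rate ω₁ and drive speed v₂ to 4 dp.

ω₁ = -0.6461, v₂ = 3.0923

heading to target = atan2(2.5−4, 3.5−-2.5) = -0.2450
Δθ = wrap(-0.2450 − 1.0472) = -1.2922; ω₁ = Δθ/dt₁ = -0.6461
distance = √((3.5−-2.5)² + (2.5−4)²) = 6.1847; v₂ = distance/dt₂ = 3.0923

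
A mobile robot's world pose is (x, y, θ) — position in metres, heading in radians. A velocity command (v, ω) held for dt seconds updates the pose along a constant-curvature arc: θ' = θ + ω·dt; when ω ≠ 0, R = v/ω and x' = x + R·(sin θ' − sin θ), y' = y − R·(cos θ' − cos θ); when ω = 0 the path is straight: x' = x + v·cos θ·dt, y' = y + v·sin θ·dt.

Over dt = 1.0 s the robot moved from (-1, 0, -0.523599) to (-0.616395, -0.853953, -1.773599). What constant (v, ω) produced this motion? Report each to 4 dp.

v = 1.0000, ω = -1.2500

Δθ = -1.773599 − -0.523599 = -1.250000
ω = Δθ/dt = -1.250000/1.0 = -1.2500
R = −Δy/(cos θ' − cos θ) = -0.8000
v = R·ω = -0.8000·-1.2500 = 1.0000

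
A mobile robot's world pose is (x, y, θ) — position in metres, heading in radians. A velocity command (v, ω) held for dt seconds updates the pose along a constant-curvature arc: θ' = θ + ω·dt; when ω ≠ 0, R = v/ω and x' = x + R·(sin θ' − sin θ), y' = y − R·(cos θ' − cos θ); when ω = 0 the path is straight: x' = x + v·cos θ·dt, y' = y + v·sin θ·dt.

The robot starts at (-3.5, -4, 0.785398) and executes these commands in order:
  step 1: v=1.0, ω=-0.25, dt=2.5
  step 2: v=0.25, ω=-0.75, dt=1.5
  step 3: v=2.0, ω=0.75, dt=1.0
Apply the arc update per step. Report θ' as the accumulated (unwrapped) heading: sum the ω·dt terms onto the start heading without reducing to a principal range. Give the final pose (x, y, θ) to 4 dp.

step 1: θ'=0.1604 (R=-4.0000) → pose (-1.3104, -2.8798, 0.1604)
step 2: θ'=-0.9646 (R=-0.3333) → pose (-0.9832, -3.0189, -0.9646)
step 3: θ'=-0.2146 (R=2.6667) → pose (0.6404, -4.1051, -0.2146)

(0.6404, -4.1051, -0.2146)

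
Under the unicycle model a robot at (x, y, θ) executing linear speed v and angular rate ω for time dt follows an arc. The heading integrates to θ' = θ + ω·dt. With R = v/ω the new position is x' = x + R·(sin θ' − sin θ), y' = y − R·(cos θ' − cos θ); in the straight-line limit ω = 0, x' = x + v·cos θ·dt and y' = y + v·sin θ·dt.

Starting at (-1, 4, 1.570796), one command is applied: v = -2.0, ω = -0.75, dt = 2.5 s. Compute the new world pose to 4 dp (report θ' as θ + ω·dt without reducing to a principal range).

(-4.4654, 1.4558, -0.3042)

θ' = 1.5708 + -0.75·2.5 = -0.3042
R = v/ω = -2.0/-0.75 = 2.6667
x' = -1 + 2.6667·(sin -0.3042 − sin 1.5708) = -4.4654
y' = 4 − 2.6667·(cos -0.3042 − cos 1.5708) = 1.4558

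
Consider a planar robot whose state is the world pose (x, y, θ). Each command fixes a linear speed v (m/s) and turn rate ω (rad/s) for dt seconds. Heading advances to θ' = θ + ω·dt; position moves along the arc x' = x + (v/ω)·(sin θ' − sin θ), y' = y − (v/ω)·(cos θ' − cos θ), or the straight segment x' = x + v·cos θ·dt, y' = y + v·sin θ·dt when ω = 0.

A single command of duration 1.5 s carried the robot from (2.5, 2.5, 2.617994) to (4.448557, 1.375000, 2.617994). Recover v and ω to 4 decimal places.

v = -1.5000, ω = 0.0000

Δθ = 2.617994 − 2.617994 = 0.000000
ω = Δθ/dt = 0.000000/1.5 = 0.0000
ω = 0 → v = (Δx·cos θ + Δy·sin θ)/dt = -1.5000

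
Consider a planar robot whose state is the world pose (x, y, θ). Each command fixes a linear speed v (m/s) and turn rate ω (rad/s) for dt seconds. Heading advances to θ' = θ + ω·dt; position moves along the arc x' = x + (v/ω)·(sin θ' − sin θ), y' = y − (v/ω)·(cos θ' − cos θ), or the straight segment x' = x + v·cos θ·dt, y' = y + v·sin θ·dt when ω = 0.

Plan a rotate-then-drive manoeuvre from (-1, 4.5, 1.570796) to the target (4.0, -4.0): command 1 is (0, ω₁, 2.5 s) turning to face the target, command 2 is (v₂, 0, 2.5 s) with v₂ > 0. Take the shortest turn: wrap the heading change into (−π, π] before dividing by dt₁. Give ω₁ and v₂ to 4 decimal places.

ω₁ = -1.0439, v₂ = 3.9446

heading to target = atan2(-4−4.5, 4−-1) = -1.0391
Δθ = wrap(-1.0391 − 1.5708) = -2.6099; ω₁ = Δθ/dt₁ = -1.0439
distance = √((4−-1)² + (-4−4.5)²) = 9.8615; v₂ = distance/dt₂ = 3.9446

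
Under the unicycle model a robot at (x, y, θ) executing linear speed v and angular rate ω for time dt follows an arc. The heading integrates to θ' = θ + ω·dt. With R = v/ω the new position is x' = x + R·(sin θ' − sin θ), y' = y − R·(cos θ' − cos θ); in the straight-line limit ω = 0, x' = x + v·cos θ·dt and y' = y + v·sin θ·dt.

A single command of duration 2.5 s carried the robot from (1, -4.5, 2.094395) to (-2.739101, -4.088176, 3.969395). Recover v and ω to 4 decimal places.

Δθ = 3.969395 − 2.094395 = 1.875000
ω = Δθ/dt = 1.875000/2.5 = 0.7500
R = Δx/(sin θ' − sin θ) = 2.3333
v = R·ω = 2.3333·0.7500 = 1.7500

v = 1.7500, ω = 0.7500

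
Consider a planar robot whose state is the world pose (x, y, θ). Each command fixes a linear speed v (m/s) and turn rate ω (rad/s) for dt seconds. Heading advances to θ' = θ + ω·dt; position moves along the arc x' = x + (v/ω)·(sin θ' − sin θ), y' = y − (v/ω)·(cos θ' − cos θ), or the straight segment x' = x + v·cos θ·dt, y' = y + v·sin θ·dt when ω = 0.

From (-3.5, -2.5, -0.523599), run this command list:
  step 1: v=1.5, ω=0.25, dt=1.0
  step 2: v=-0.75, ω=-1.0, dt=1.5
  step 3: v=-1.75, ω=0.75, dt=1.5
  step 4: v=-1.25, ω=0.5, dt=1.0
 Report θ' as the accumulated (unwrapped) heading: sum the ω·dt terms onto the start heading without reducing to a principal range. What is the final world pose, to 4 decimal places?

(-4.6692, 0.6021, -0.1486)

step 1: θ'=-0.2736 (R=6.0000) → pose (-2.1212, -3.0807, -0.2736)
step 2: θ'=-1.7736 (R=0.7500) → pose (-2.6532, -2.2075, -1.7736)
step 3: θ'=-0.6486 (R=-2.3333) → pose (-3.5292, 0.1220, -0.6486)
step 4: θ'=-0.1486 (R=-2.5000) → pose (-4.6692, 0.6021, -0.1486)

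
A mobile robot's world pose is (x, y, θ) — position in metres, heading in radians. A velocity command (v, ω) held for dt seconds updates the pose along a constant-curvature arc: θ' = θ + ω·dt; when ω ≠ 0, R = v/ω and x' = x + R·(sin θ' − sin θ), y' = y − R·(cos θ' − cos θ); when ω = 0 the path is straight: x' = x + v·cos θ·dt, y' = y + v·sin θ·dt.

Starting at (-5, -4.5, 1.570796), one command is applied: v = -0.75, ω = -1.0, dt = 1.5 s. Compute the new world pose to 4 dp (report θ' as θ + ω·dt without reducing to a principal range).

(-5.6969, -5.2481, 0.0708)

θ' = 1.5708 + -1.0·1.5 = 0.0708
R = v/ω = -0.75/-1.0 = 0.7500
x' = -5 + 0.7500·(sin 0.0708 − sin 1.5708) = -5.6969
y' = -4.5 − 0.7500·(cos 0.0708 − cos 1.5708) = -5.2481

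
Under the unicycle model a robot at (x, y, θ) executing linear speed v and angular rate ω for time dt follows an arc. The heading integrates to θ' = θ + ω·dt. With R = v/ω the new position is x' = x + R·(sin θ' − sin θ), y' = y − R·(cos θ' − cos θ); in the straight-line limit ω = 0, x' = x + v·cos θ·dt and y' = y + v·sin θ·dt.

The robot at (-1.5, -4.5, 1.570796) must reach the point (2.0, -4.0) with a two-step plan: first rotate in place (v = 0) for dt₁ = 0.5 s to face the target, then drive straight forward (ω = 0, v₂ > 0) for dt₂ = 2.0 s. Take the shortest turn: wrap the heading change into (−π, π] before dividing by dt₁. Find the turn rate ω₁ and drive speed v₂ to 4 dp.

heading to target = atan2(-4−-4.5, 2−-1.5) = 0.1419
Δθ = wrap(0.1419 − 1.5708) = -1.4289; ω₁ = Δθ/dt₁ = -2.8578
distance = √((2−-1.5)² + (-4−-4.5)²) = 3.5355; v₂ = distance/dt₂ = 1.7678

ω₁ = -2.8578, v₂ = 1.7678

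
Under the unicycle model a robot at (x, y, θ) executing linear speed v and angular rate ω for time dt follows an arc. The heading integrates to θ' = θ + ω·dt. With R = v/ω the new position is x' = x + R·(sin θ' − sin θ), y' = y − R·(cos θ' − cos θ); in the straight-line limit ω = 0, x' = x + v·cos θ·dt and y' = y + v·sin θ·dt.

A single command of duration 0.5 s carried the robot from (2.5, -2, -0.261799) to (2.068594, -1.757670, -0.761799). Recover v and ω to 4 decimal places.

Δθ = -0.761799 − -0.261799 = -0.500000
ω = Δθ/dt = -0.500000/0.5 = -1.0000
R = Δx/(sin θ' − sin θ) = 1.0000
v = R·ω = 1.0000·-1.0000 = -1.0000

v = -1.0000, ω = -1.0000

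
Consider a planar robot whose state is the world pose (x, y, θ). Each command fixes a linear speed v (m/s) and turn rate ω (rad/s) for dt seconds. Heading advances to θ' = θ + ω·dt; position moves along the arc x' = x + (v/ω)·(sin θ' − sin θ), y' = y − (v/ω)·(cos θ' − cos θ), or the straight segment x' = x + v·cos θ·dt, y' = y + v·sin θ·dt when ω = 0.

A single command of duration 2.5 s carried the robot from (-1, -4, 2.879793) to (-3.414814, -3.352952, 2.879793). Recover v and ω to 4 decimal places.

Δθ = 2.879793 − 2.879793 = 0.000000
ω = Δθ/dt = 0.000000/2.5 = 0.0000
ω = 0 → v = (Δx·cos θ + Δy·sin θ)/dt = 1.0000

v = 1.0000, ω = 0.0000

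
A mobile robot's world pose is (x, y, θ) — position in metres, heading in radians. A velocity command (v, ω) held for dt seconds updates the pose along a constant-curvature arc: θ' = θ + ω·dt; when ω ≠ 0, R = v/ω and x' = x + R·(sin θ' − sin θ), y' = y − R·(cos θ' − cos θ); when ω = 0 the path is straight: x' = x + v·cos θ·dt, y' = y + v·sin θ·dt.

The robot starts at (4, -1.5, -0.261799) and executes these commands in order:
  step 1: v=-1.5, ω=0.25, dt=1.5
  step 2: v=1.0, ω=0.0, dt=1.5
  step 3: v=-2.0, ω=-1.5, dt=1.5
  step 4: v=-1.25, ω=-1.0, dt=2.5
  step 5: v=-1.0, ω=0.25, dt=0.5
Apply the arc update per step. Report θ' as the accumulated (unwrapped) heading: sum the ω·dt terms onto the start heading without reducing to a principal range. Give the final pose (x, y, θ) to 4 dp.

step 1: θ'=0.1132 (R=-6.0000) → pose (1.7693, -1.3340, 0.1132)
step 2: θ'=0.1132 (straight) → pose (3.2597, -1.1645, 0.1132)
step 3: θ'=-2.1368 (R=1.3333) → pose (1.9837, 0.8753, -2.1368)
step 4: θ'=-4.6368 (R=1.2500) → pose (4.2852, 0.2994, -4.6368)
step 5: θ'=-4.5118 (R=-4.0000) → pose (4.3540, -0.1956, -4.5118)

(4.3540, -0.1956, -4.5118)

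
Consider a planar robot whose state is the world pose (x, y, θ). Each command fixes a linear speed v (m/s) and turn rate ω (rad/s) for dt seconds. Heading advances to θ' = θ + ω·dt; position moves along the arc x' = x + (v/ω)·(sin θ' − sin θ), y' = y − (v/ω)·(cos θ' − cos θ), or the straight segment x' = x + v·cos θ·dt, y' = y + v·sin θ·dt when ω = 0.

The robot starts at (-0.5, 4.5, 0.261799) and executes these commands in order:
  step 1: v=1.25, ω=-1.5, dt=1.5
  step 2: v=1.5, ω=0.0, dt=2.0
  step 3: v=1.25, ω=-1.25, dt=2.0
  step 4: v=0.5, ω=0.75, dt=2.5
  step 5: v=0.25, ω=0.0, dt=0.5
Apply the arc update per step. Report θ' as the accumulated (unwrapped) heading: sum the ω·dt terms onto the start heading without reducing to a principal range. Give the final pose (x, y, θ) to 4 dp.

step 1: θ'=-1.9882 (R=-0.8333) → pose (0.4775, 3.3572, -1.9882)
step 2: θ'=-1.9882 (straight) → pose (-0.7387, 0.6148, -1.9882)
step 3: θ'=-4.4882 (R=-1.0000) → pose (-2.6278, 0.7979, -4.4882)
step 4: θ'=-2.6132 (R=0.6667) → pose (-3.6139, 1.2254, -2.6132)
step 5: θ'=-2.6132 (straight) → pose (-3.7219, 1.1624, -2.6132)

(-3.7219, 1.1624, -2.6132)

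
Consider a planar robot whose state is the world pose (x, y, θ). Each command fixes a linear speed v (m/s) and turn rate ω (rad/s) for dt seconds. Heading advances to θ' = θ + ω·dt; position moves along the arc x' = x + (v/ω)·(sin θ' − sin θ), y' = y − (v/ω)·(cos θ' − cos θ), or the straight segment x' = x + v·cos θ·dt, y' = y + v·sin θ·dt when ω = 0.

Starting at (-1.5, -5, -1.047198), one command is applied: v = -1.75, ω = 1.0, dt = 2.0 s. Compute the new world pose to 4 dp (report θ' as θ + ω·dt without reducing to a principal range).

θ' = -1.0472 + 1.0·2.0 = 0.9528
R = v/ω = -1.75/1.0 = -1.7500
x' = -1.5 + -1.7500·(sin 0.9528 − sin -1.0472) = -4.4419
y' = -5 − -1.7500·(cos 0.9528 − cos -1.0472) = -4.8610

(-4.4419, -4.8610, 0.9528)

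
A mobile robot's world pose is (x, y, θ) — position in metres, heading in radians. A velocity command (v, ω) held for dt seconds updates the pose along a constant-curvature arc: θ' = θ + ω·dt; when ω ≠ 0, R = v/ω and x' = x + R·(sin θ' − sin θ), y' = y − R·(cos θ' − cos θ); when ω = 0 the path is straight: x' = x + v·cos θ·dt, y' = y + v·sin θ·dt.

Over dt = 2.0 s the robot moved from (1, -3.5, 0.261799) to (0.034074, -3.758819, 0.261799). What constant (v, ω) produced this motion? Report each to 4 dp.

v = -0.5000, ω = 0.0000

Δθ = 0.261799 − 0.261799 = 0.000000
ω = Δθ/dt = 0.000000/2.0 = 0.0000
ω = 0 → v = (Δx·cos θ + Δy·sin θ)/dt = -0.5000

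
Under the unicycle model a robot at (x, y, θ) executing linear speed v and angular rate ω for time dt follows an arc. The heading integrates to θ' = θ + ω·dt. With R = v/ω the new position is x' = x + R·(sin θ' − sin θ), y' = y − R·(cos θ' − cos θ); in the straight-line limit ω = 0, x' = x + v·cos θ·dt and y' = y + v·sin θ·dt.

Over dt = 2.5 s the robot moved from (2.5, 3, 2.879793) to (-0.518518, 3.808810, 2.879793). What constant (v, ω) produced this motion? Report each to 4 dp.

v = 1.2500, ω = 0.0000

Δθ = 2.879793 − 2.879793 = 0.000000
ω = Δθ/dt = 0.000000/2.5 = 0.0000
ω = 0 → v = (Δx·cos θ + Δy·sin θ)/dt = 1.2500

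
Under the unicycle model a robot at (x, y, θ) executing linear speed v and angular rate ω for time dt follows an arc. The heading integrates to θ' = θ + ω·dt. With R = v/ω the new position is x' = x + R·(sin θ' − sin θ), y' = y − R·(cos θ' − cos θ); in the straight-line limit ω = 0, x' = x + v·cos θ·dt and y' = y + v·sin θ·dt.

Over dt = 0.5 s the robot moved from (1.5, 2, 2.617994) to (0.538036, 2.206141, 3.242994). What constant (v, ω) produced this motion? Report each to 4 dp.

Δθ = 3.242994 − 2.617994 = 0.625000
ω = Δθ/dt = 0.625000/0.5 = 1.2500
R = Δx/(sin θ' − sin θ) = 1.6000
v = R·ω = 1.6000·1.2500 = 2.0000

v = 2.0000, ω = 1.2500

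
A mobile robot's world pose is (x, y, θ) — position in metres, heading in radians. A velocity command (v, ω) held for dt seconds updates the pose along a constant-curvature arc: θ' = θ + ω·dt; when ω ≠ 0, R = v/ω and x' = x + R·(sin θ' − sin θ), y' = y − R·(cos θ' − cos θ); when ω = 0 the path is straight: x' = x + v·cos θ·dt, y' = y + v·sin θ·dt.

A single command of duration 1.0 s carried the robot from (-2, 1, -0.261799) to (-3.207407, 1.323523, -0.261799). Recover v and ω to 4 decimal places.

v = -1.2500, ω = 0.0000

Δθ = -0.261799 − -0.261799 = 0.000000
ω = Δθ/dt = 0.000000/1.0 = 0.0000
ω = 0 → v = (Δx·cos θ + Δy·sin θ)/dt = -1.2500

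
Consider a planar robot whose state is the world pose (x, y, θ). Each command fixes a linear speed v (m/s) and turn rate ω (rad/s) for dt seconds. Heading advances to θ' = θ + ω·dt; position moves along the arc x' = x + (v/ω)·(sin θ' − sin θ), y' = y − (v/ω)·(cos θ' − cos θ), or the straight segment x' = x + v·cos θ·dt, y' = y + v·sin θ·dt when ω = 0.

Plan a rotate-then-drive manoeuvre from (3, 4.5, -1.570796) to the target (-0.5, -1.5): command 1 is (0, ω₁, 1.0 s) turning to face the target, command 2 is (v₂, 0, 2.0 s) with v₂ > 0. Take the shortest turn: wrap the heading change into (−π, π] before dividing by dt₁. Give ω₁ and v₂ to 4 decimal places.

heading to target = atan2(-1.5−4.5, -0.5−3) = -2.0989
Δθ = wrap(-2.0989 − -1.5708) = -0.5281; ω₁ = Δθ/dt₁ = -0.5281
distance = √((-0.5−3)² + (-1.5−4.5)²) = 6.9462; v₂ = distance/dt₂ = 3.4731

ω₁ = -0.5281, v₂ = 3.4731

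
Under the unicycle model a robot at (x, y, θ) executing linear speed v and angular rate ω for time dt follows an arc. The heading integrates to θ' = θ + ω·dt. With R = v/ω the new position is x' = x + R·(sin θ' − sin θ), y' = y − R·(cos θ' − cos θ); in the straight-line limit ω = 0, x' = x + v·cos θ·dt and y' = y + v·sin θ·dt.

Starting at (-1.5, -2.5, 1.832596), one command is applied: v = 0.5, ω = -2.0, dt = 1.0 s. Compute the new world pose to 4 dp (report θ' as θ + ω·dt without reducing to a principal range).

(-1.2169, -2.1888, -0.1674)

θ' = 1.8326 + -2.0·1.0 = -0.1674
R = v/ω = 0.5/-2.0 = -0.2500
x' = -1.5 + -0.2500·(sin -0.1674 − sin 1.8326) = -1.2169
y' = -2.5 − -0.2500·(cos -0.1674 − cos 1.8326) = -2.1888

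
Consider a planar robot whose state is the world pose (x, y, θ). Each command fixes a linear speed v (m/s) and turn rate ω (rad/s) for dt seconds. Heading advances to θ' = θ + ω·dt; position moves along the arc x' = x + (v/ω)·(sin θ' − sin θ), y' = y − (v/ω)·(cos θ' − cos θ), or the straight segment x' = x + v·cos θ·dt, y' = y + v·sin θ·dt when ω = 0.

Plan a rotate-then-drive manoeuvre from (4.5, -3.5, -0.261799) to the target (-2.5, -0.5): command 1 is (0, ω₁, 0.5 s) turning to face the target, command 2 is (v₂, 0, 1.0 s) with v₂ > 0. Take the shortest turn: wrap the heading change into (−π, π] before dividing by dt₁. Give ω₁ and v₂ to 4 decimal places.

heading to target = atan2(-0.5−-3.5, -2.5−4.5) = 2.7367
Δθ = wrap(2.7367 − -0.2618) = 2.9985; ω₁ = Δθ/dt₁ = 5.9970
distance = √((-2.5−4.5)² + (-0.5−-3.5)²) = 7.6158; v₂ = distance/dt₂ = 7.6158

ω₁ = 5.9970, v₂ = 7.6158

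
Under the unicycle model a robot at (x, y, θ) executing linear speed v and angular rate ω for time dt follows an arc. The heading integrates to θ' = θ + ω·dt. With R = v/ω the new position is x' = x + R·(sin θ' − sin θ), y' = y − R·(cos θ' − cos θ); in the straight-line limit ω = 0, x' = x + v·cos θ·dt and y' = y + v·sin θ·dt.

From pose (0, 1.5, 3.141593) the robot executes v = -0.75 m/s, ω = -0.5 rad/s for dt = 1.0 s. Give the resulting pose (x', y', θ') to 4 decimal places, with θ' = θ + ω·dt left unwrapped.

θ' = 3.1416 + -0.5·1.0 = 2.6416
R = v/ω = -0.75/-0.5 = 1.5000
x' = 0 + 1.5000·(sin 2.6416 − sin 3.1416) = 0.7191
y' = 1.5 − 1.5000·(cos 2.6416 − cos 3.1416) = 1.3164

(0.7191, 1.3164, 2.6416)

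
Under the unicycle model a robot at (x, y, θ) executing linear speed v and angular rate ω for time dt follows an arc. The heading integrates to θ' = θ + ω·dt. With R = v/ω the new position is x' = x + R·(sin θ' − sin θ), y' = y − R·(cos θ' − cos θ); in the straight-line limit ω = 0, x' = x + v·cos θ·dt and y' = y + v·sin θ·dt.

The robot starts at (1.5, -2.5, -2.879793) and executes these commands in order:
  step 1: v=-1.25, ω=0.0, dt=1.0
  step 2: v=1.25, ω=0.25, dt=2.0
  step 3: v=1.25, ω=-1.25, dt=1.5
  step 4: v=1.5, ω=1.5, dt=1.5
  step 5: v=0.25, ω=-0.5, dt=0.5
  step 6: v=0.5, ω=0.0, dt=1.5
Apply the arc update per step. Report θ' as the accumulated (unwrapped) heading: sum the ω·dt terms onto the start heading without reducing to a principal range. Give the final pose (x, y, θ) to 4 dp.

step 1: θ'=-2.8798 (straight) → pose (2.7074, -2.1765, -2.8798)
step 2: θ'=-2.3798 (R=5.0000) → pose (0.5504, -3.3881, -2.3798)
step 3: θ'=-4.2548 (R=-1.0000) → pose (-1.0370, -3.1063, -4.2548)
step 4: θ'=-2.0048 (R=1.0000) → pose (-2.8414, -3.1276, -2.0048)
step 5: θ'=-2.2548 (R=-0.5000) → pose (-2.9075, -3.2333, -2.2548)
step 6: θ'=-2.2548 (straight) → pose (-3.3814, -3.8146, -2.2548)

(-3.3814, -3.8146, -2.2548)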